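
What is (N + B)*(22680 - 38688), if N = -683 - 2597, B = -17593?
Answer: 334134984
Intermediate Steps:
N = -3280
(N + B)*(22680 - 38688) = (-3280 - 17593)*(22680 - 38688) = -20873*(-16008) = 334134984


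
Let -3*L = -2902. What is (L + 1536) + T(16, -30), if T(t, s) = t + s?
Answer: 7468/3 ≈ 2489.3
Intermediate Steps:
L = 2902/3 (L = -⅓*(-2902) = 2902/3 ≈ 967.33)
T(t, s) = s + t
(L + 1536) + T(16, -30) = (2902/3 + 1536) + (-30 + 16) = 7510/3 - 14 = 7468/3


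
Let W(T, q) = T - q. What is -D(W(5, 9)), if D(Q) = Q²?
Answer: -16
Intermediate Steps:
-D(W(5, 9)) = -(5 - 1*9)² = -(5 - 9)² = -1*(-4)² = -1*16 = -16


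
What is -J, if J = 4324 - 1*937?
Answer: -3387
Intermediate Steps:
J = 3387 (J = 4324 - 937 = 3387)
-J = -1*3387 = -3387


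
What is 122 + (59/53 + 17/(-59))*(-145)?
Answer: 7394/3127 ≈ 2.3646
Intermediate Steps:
122 + (59/53 + 17/(-59))*(-145) = 122 + (59*(1/53) + 17*(-1/59))*(-145) = 122 + (59/53 - 17/59)*(-145) = 122 + (2580/3127)*(-145) = 122 - 374100/3127 = 7394/3127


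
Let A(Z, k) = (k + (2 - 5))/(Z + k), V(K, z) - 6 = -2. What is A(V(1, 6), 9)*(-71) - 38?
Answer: -920/13 ≈ -70.769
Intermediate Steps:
V(K, z) = 4 (V(K, z) = 6 - 2 = 4)
A(Z, k) = (-3 + k)/(Z + k) (A(Z, k) = (k - 3)/(Z + k) = (-3 + k)/(Z + k))
A(V(1, 6), 9)*(-71) - 38 = ((-3 + 9)/(4 + 9))*(-71) - 38 = (6/13)*(-71) - 38 = -426/13 - 38 = -920/13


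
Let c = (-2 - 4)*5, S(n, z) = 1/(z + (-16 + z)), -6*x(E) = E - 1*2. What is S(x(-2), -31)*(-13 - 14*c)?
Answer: -407/78 ≈ -5.2179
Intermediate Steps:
x(E) = ⅓ - E/6 (x(E) = -(E - 1*2)/6 = -(E - 2)/6 = -(-2 + E)/6 = ⅓ - E/6)
S(n, z) = 1/(-16 + 2*z)
c = -30 (c = -6*5 = -30)
S(x(-2), -31)*(-13 - 14*c) = (1/(2*(-8 - 31)))*(-13 - 14*(-30)) = ((½)/(-39))*(-13 + 420) = ((½)*(-1/39))*407 = -1/78*407 = -407/78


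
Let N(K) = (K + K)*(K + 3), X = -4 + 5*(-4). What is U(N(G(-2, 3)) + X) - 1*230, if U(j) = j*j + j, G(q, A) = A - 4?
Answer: 526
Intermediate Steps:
G(q, A) = -4 + A
X = -24 (X = -4 - 20 = -24)
N(K) = 2*K*(3 + K) (N(K) = (2*K)*(3 + K) = 2*K*(3 + K))
U(j) = j + j² (U(j) = j² + j = j + j²)
U(N(G(-2, 3)) + X) - 1*230 = (2*(-4 + 3)*(3 + (-4 + 3)) - 24)*(1 + (2*(-4 + 3)*(3 + (-4 + 3)) - 24)) - 1*230 = (2*(-1)*(3 - 1) - 24)*(1 + (2*(-1)*(3 - 1) - 24)) - 230 = (2*(-1)*2 - 24)*(1 + (2*(-1)*2 - 24)) - 230 = (-4 - 24)*(1 + (-4 - 24)) - 230 = -28*(1 - 28) - 230 = -28*(-27) - 230 = 756 - 230 = 526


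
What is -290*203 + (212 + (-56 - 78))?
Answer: -58792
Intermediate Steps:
-290*203 + (212 + (-56 - 78)) = -58870 + (212 - 134) = -58870 + 78 = -58792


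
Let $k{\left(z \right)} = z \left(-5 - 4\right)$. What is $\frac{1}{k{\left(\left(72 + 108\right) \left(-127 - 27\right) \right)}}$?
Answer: $\frac{1}{249480} \approx 4.0083 \cdot 10^{-6}$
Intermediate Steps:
$k{\left(z \right)} = - 9 z$ ($k{\left(z \right)} = z \left(-9\right) = - 9 z$)
$\frac{1}{k{\left(\left(72 + 108\right) \left(-127 - 27\right) \right)}} = \frac{1}{\left(-9\right) \left(72 + 108\right) \left(-127 - 27\right)} = \frac{1}{\left(-9\right) 180 \left(-154\right)} = \frac{1}{\left(-9\right) \left(-27720\right)} = \frac{1}{249480}$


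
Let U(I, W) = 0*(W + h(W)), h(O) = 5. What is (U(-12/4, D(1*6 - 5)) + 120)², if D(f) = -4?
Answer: 14400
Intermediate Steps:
U(I, W) = 0 (U(I, W) = 0*(W + 5) = 0*(5 + W) = 0)
(U(-12/4, D(1*6 - 5)) + 120)² = (0 + 120)² = 120² = 14400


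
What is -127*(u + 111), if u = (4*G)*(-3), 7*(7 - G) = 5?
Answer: -31623/7 ≈ -4517.6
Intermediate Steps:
G = 44/7 (G = 7 - ⅐*5 = 7 - 5/7 = 44/7 ≈ 6.2857)
u = -528/7 (u = (4*(44/7))*(-3) = (176/7)*(-3) = -528/7 ≈ -75.429)
-127*(u + 111) = -127*(-528/7 + 111) = -127*249/7 = -31623/7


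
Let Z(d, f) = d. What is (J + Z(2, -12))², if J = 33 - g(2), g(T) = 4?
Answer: 961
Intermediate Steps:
J = 29 (J = 33 - 1*4 = 33 - 4 = 29)
(J + Z(2, -12))² = (29 + 2)² = 31² = 961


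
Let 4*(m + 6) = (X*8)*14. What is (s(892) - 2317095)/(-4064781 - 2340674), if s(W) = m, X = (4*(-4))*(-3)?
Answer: 2315757/6405455 ≈ 0.36153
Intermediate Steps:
X = 48 (X = -16*(-3) = 48)
m = 1338 (m = -6 + ((48*8)*14)/4 = -6 + (384*14)/4 = -6 + (1/4)*5376 = -6 + 1344 = 1338)
s(W) = 1338
(s(892) - 2317095)/(-4064781 - 2340674) = (1338 - 2317095)/(-4064781 - 2340674) = -2315757/(-6405455) = -2315757*(-1/6405455) = 2315757/6405455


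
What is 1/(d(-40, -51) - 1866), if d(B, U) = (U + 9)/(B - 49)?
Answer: -89/166032 ≈ -0.00053604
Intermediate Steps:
d(B, U) = (9 + U)/(-49 + B)
1/(d(-40, -51) - 1866) = 1/((9 - 51)/(-49 - 40) - 1866) = 1/(-42/(-89) - 1866) = 1/(-1/89*(-42) - 1866) = 1/(42/89 - 1866) = 1/(-166032/89) = -89/166032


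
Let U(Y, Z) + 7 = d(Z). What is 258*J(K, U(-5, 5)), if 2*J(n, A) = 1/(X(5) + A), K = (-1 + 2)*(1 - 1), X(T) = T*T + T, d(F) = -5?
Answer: 43/6 ≈ 7.1667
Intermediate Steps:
U(Y, Z) = -12 (U(Y, Z) = -7 - 5 = -12)
X(T) = T + T² (X(T) = T² + T = T + T²)
K = 0 (K = 1*0 = 0)
J(n, A) = 1/(2*(30 + A)) (J(n, A) = 1/(2*(5*(1 + 5) + A)) = 1/(2*(5*6 + A)) = 1/(2*(30 + A)))
258*J(K, U(-5, 5)) = 258*(1/(2*(30 - 12))) = 258*((½)/18) = 258*((½)*(1/18)) = 258*(1/36) = 43/6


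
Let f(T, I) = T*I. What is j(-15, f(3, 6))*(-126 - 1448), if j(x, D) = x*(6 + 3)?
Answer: 212490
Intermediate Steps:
f(T, I) = I*T
j(x, D) = 9*x (j(x, D) = x*9 = 9*x)
j(-15, f(3, 6))*(-126 - 1448) = (9*(-15))*(-126 - 1448) = -135*(-1574) = 212490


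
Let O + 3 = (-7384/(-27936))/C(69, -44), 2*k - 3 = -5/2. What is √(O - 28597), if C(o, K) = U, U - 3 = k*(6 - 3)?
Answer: I*√544920892035/4365 ≈ 169.12*I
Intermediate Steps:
k = ¼ (k = 3/2 + (-5/2)/2 = 3/2 + (-5*½)/2 = 3/2 + (½)*(-5/2) = 3/2 - 5/4 = ¼ ≈ 0.25000)
U = 15/4 (U = 3 + (6 - 3)/4 = 3 + (¼)*3 = 3 + ¾ = 15/4 ≈ 3.7500)
C(o, K) = 15/4
O = -38362/13095 (O = -3 + (-7384/(-27936))/(15/4) = -3 - 7384*(-1/27936)*(4/15) = -3 + (923/3492)*(4/15) = -3 + 923/13095 = -38362/13095 ≈ -2.9295)
√(O - 28597) = √(-38362/13095 - 28597) = √(-374516077/13095) = I*√544920892035/4365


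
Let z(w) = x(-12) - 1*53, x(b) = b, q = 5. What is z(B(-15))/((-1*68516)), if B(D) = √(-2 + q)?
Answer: 65/68516 ≈ 0.00094868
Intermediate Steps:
B(D) = √3 (B(D) = √(-2 + 5) = √3)
z(w) = -65 (z(w) = -12 - 1*53 = -12 - 53 = -65)
z(B(-15))/((-1*68516)) = -65/((-1*68516)) = -65/(-68516) = -65*(-1/68516) = 65/68516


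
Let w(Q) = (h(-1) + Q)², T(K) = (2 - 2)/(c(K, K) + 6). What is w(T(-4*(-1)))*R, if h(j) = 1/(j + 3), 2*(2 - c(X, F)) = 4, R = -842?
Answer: -421/2 ≈ -210.50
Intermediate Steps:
c(X, F) = 0 (c(X, F) = 2 - ½*4 = 2 - 2 = 0)
T(K) = 0 (T(K) = (2 - 2)/(0 + 6) = 0/6 = 0*(⅙) = 0)
h(j) = 1/(3 + j)
w(Q) = (½ + Q)² (w(Q) = (1/(3 - 1) + Q)² = (1/2 + Q)² = (½ + Q)²)
w(T(-4*(-1)))*R = ((1 + 2*0)²/4)*(-842) = ((1 + 0)²/4)*(-842) = ((¼)*1²)*(-842) = ((¼)*1)*(-842) = (¼)*(-842) = -421/2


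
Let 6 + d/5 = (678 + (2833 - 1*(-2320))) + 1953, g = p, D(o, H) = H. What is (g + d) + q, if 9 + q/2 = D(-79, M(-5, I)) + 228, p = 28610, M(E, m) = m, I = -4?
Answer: 67930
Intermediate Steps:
g = 28610
d = 38890 (d = -30 + 5*((678 + (2833 - 1*(-2320))) + 1953) = -30 + 5*((678 + (2833 + 2320)) + 1953) = -30 + 5*((678 + 5153) + 1953) = -30 + 5*(5831 + 1953) = -30 + 5*7784 = -30 + 38920 = 38890)
q = 430 (q = -18 + 2*(-4 + 228) = -18 + 2*224 = -18 + 448 = 430)
(g + d) + q = (28610 + 38890) + 430 = 67500 + 430 = 67930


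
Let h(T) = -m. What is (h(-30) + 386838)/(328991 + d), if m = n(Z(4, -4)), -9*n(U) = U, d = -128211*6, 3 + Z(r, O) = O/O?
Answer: -696308/792495 ≈ -0.87863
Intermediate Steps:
Z(r, O) = -2 (Z(r, O) = -3 + O/O = -3 + 1 = -2)
d = -769266
n(U) = -U/9
m = 2/9 (m = -1/9*(-2) = 2/9 ≈ 0.22222)
h(T) = -2/9 (h(T) = -1*2/9 = -2/9)
(h(-30) + 386838)/(328991 + d) = (-2/9 + 386838)/(328991 - 769266) = (3481540/9)/(-440275) = (3481540/9)*(-1/440275) = -696308/792495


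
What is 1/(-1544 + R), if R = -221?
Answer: -1/1765 ≈ -0.00056657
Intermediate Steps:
1/(-1544 + R) = 1/(-1544 - 221) = 1/(-1765) = -1/1765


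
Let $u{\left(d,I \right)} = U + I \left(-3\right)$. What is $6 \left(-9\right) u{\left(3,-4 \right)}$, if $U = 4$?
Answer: $-864$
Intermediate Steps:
$u{\left(d,I \right)} = 4 - 3 I$ ($u{\left(d,I \right)} = 4 + I \left(-3\right) = 4 - 3 I$)
$6 \left(-9\right) u{\left(3,-4 \right)} = 6 \left(-9\right) \left(4 - -12\right) = - 54 \left(4 + 12\right) = \left(-54\right) 16 = -864$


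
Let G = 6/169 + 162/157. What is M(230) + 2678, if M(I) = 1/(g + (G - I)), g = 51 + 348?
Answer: 12084225699/4512397 ≈ 2678.0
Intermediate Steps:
g = 399
G = 28320/26533 (G = 6*(1/169) + 162*(1/157) = 6/169 + 162/157 = 28320/26533 ≈ 1.0674)
M(I) = 1/(10614987/26533 - I) (M(I) = 1/(399 + (28320/26533 - I)) = 1/(10614987/26533 - I))
M(230) + 2678 = 26533/(10614987 - 26533*230) + 2678 = 26533/(10614987 - 6102590) + 2678 = 26533/4512397 + 2678 = 12084225699/4512397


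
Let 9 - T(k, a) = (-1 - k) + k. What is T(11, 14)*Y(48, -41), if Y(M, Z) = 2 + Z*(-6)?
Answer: 2480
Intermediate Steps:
Y(M, Z) = 2 - 6*Z
T(k, a) = 10 (T(k, a) = 9 - ((-1 - k) + k) = 9 - 1*(-1) = 9 + 1 = 10)
T(11, 14)*Y(48, -41) = 10*(2 - 6*(-41)) = 10*(2 + 246) = 10*248 = 2480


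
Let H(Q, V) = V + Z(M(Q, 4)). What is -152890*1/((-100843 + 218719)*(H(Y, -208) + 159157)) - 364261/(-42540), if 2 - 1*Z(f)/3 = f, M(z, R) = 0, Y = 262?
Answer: 113752406914163/13284518522220 ≈ 8.5628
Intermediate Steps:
Z(f) = 6 - 3*f
H(Q, V) = 6 + V (H(Q, V) = V + (6 - 3*0) = V + (6 + 0) = V + 6 = 6 + V)
-152890*1/((-100843 + 218719)*(H(Y, -208) + 159157)) - 364261/(-42540) = -152890*1/((-100843 + 218719)*((6 - 208) + 159157)) - 364261/(-42540) = -152890*1/(117876*(-202 + 159157)) - 364261*(-1/42540) = -152890/(158955*117876) + 364261/42540 = -152890/18736979580 + 364261/42540 = -152890*1/18736979580 + 364261/42540 = -15289/1873697958 + 364261/42540 = 113752406914163/13284518522220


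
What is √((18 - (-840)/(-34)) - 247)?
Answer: I*√73321/17 ≈ 15.928*I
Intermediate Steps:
√((18 - (-840)/(-34)) - 247) = √((18 - (-840)*(-1)/34) - 247) = √((18 - 30*14/17) - 247) = √((18 - 420/17) - 247) = √(-114/17 - 247) = √(-4313/17) = I*√73321/17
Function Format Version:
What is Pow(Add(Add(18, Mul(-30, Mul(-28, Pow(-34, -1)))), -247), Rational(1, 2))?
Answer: Mul(Rational(1, 17), I, Pow(73321, Rational(1, 2))) ≈ Mul(15.928, I)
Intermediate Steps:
Pow(Add(Add(18, Mul(-30, Mul(-28, Pow(-34, -1)))), -247), Rational(1, 2)) = Pow(Add(Add(18, Mul(-30, Mul(-28, Rational(-1, 34)))), -247), Rational(1, 2)) = Pow(Add(Add(18, Mul(-30, Rational(14, 17))), -247), Rational(1, 2)) = Pow(Add(Add(18, Rational(-420, 17)), -247), Rational(1, 2)) = Pow(Add(Rational(-114, 17), -247), Rational(1, 2)) = Pow(Rational(-4313, 17), Rational(1, 2)) = Mul(Rational(1, 17), I, Pow(73321, Rational(1, 2)))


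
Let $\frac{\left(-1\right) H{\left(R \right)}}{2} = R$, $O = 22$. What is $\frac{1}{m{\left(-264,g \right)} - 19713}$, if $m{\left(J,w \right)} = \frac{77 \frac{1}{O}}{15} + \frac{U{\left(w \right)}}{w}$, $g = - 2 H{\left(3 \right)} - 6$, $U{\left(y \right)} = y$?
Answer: $- \frac{30}{591353} \approx -5.0731 \cdot 10^{-5}$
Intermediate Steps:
$H{\left(R \right)} = - 2 R$
$g = 6$ ($g = - 2 \left(\left(-2\right) 3\right) - 6 = \left(-2\right) \left(-6\right) - 6 = 12 - 6 = 6$)
$m{\left(J,w \right)} = \frac{37}{30}$ ($m{\left(J,w \right)} = \frac{77 \cdot \frac{1}{22}}{15} + \frac{w}{w} = 77 \cdot \frac{1}{22} \cdot \frac{1}{15} + 1 = \frac{7}{2} \cdot \frac{1}{15} + 1 = \frac{7}{30} + 1 = \frac{37}{30}$)
$\frac{1}{m{\left(-264,g \right)} - 19713} = \frac{1}{\frac{37}{30} - 19713} = \frac{1}{- \frac{591353}{30}} = - \frac{30}{591353}$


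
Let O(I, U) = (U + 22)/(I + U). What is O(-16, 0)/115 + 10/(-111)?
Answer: -10421/102120 ≈ -0.10205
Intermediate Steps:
O(I, U) = (22 + U)/(I + U)
O(-16, 0)/115 + 10/(-111) = ((22 + 0)/(-16 + 0))/115 + 10/(-111) = (22/(-16))*(1/115) + 10*(-1/111) = -1/16*22*(1/115) - 10/111 = -11/8*1/115 - 10/111 = -11/920 - 10/111 = -10421/102120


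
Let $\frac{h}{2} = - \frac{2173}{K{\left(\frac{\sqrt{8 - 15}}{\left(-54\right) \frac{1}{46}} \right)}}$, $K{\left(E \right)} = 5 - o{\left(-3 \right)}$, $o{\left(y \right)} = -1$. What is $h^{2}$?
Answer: $\frac{4721929}{9} \approx 5.2466 \cdot 10^{5}$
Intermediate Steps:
$K{\left(E \right)} = 6$ ($K{\left(E \right)} = 5 - -1 = 5 + 1 = 6$)
$h = - \frac{2173}{3}$ ($h = 2 \left(- \frac{2173}{6}\right) = - \frac{2173}{3} \approx -724.33$)
$h^{2} = \left(- \frac{2173}{3}\right)^{2} = \frac{4721929}{9}$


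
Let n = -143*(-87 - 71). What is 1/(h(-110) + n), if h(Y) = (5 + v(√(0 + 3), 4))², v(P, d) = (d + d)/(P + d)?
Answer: 3827987/86706965953 + 1552*√3/86706965953 ≈ 4.4180e-5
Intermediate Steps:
v(P, d) = 2*d/(P + d) (v(P, d) = (2*d)/(P + d) = 2*d/(P + d))
h(Y) = (5 + 8/(4 + √3))² (h(Y) = (5 + 2*4/(√(0 + 3) + 4))² = (5 + 2*4/(√3 + 4))² = (5 + 2*4/(4 + √3))² = (5 + 8/(4 + √3))²)
n = 22594 (n = -143*(-158) = 22594)
1/(h(-110) + n) = 1/((9601/169 - 1552*√3/169) + 22594) = 1/(3827987/169 - 1552*√3/169)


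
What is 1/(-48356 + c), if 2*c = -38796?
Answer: -1/67754 ≈ -1.4759e-5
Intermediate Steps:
c = -19398 (c = (½)*(-38796) = -19398)
1/(-48356 + c) = 1/(-48356 - 19398) = 1/(-67754) = -1/67754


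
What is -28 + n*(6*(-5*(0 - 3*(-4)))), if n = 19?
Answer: -6868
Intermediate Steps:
-28 + n*(6*(-5*(0 - 3*(-4)))) = -28 + 19*(6*(-5*(0 - 3*(-4)))) = -28 + 19*(6*(-5*(0 + 12))) = -28 + 19*(6*(-5*12)) = -28 + 19*(6*(-60)) = -28 + 19*(-360) = -28 - 6840 = -6868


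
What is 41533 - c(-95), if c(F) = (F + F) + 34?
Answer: 41689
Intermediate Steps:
c(F) = 34 + 2*F (c(F) = 2*F + 34 = 34 + 2*F)
41533 - c(-95) = 41533 - (34 + 2*(-95)) = 41533 - (34 - 190) = 41533 - 1*(-156) = 41533 + 156 = 41689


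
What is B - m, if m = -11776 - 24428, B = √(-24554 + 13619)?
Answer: 36204 + 27*I*√15 ≈ 36204.0 + 104.57*I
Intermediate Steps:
B = 27*I*√15 (B = √(-10935) = 27*I*√15 ≈ 104.57*I)
m = -36204
B - m = 27*I*√15 - 1*(-36204) = 27*I*√15 + 36204 = 36204 + 27*I*√15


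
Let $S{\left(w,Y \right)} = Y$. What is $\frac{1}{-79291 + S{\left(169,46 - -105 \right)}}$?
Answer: $- \frac{1}{79140} \approx -1.2636 \cdot 10^{-5}$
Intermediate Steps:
$\frac{1}{-79291 + S{\left(169,46 - -105 \right)}} = \frac{1}{-79291 + \left(46 - -105\right)} = \frac{1}{-79291 + \left(46 + 105\right)} = \frac{1}{-79291 + 151} = \frac{1}{-79140} = - \frac{1}{79140}$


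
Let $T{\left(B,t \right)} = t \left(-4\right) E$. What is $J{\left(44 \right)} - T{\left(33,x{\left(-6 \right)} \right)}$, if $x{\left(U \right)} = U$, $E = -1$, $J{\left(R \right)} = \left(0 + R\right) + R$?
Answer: $112$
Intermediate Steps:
$J{\left(R \right)} = 2 R$ ($J{\left(R \right)} = R + R = 2 R$)
$T{\left(B,t \right)} = 4 t$ ($T{\left(B,t \right)} = t \left(-4\right) \left(-1\right) = - 4 t \left(-1\right) = 4 t$)
$J{\left(44 \right)} - T{\left(33,x{\left(-6 \right)} \right)} = 2 \cdot 44 - 4 \left(-6\right) = 88 - -24 = 88 + 24 = 112$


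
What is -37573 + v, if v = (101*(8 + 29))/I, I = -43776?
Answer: -1644799385/43776 ≈ -37573.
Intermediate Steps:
v = -3737/43776 (v = (101*(8 + 29))/(-43776) = (101*37)*(-1/43776) = 3737*(-1/43776) = -3737/43776 ≈ -0.085366)
-37573 + v = -37573 - 3737/43776 = -1644799385/43776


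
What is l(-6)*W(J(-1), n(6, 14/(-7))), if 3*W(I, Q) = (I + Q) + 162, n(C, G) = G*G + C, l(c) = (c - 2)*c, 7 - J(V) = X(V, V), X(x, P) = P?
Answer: 2880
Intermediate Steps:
J(V) = 7 - V
l(c) = c*(-2 + c) (l(c) = (-2 + c)*c = c*(-2 + c))
n(C, G) = C + G**2 (n(C, G) = G**2 + C = C + G**2)
W(I, Q) = 54 + I/3 + Q/3 (W(I, Q) = ((I + Q) + 162)/3 = (162 + I + Q)/3 = 54 + I/3 + Q/3)
l(-6)*W(J(-1), n(6, 14/(-7))) = (-6*(-2 - 6))*(54 + (7 - 1*(-1))/3 + (6 + (14/(-7))**2)/3) = (-6*(-8))*(54 + (7 + 1)/3 + (6 + (14*(-1/7))**2)/3) = 48*(54 + (1/3)*8 + (6 + (-2)**2)/3) = 48*(54 + 8/3 + (6 + 4)/3) = 48*(54 + 8/3 + (1/3)*10) = 48*(54 + 8/3 + 10/3) = 48*60 = 2880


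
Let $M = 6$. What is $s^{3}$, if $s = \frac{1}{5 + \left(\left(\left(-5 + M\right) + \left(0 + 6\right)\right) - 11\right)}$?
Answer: $1$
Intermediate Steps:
$s = 1$ ($s = \frac{1}{5 + \left(\left(\left(-5 + 6\right) + \left(0 + 6\right)\right) - 11\right)} = \frac{1}{5 + \left(\left(1 + 6\right) - 11\right)} = \frac{1}{5 + \left(7 - 11\right)} = \frac{1}{5 - 4} = 1^{-1} = 1$)
$s^{3} = 1^{3} = 1$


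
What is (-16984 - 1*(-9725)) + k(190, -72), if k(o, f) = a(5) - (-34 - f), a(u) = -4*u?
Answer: -7317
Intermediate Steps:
k(o, f) = 14 + f (k(o, f) = -4*5 - (-34 - f) = -20 + (34 + f) = 14 + f)
(-16984 - 1*(-9725)) + k(190, -72) = (-16984 - 1*(-9725)) + (14 - 72) = (-16984 + 9725) - 58 = -7259 - 58 = -7317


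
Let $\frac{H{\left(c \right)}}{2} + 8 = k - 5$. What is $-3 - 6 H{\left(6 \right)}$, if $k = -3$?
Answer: $189$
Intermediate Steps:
$H{\left(c \right)} = -32$ ($H{\left(c \right)} = -16 + 2 \left(-3 - 5\right) = -16 + 2 \left(-8\right) = -16 - 16 = -32$)
$-3 - 6 H{\left(6 \right)} = -3 - -192 = -3 + 192 = 189$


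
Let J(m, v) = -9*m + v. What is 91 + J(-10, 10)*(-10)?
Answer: -909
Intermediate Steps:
J(m, v) = v - 9*m
91 + J(-10, 10)*(-10) = 91 + (10 - 9*(-10))*(-10) = 91 + (10 + 90)*(-10) = 91 + 100*(-10) = 91 - 1000 = -909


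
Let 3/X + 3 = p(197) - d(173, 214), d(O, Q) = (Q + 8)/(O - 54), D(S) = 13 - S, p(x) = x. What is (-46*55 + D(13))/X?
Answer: -57845920/357 ≈ -1.6203e+5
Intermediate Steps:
d(O, Q) = (8 + Q)/(-54 + O)
X = 357/22864 (X = 3/(-3 + (197 - (8 + 214)/(-54 + 173))) = 3/(-3 + (197 - 222/119)) = 3/(-3 + 23221/119) = 3/(22864/119) = 3*(119/22864) = 357/22864 ≈ 0.015614)
(-46*55 + D(13))/X = (-46*55 + (13 - 1*13))/(357/22864) = (-2530 + (13 - 13))*(22864/357) = (-2530 + 0)*(22864/357) = -2530*22864/357 = -57845920/357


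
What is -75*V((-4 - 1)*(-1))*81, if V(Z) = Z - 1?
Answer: -24300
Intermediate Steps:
V(Z) = -1 + Z
-75*V((-4 - 1)*(-1))*81 = -75*(-1 + (-4 - 1)*(-1))*81 = -75*(-1 - 5*(-1))*81 = -75*(-1 + 5)*81 = -75*4*81 = -300*81 = -24300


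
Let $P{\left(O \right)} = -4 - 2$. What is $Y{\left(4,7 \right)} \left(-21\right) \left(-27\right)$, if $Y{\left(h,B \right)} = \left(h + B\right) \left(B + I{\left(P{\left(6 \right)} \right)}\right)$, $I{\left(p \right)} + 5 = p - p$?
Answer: $12474$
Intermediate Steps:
$P{\left(O \right)} = -6$
$I{\left(p \right)} = -5$ ($I{\left(p \right)} = -5 + \left(p - p\right) = -5 + 0 = -5$)
$Y{\left(h,B \right)} = \left(-5 + B\right) \left(B + h\right)$ ($Y{\left(h,B \right)} = \left(h + B\right) \left(B - 5\right) = \left(B + h\right) \left(-5 + B\right) = \left(-5 + B\right) \left(B + h\right)$)
$Y{\left(4,7 \right)} \left(-21\right) \left(-27\right) = \left(7^{2} - 35 - 20 + 7 \cdot 4\right) \left(-21\right) \left(-27\right) = \left(49 - 35 - 20 + 28\right) \left(-21\right) \left(-27\right) = 22 \left(-21\right) \left(-27\right) = \left(-462\right) \left(-27\right) = 12474$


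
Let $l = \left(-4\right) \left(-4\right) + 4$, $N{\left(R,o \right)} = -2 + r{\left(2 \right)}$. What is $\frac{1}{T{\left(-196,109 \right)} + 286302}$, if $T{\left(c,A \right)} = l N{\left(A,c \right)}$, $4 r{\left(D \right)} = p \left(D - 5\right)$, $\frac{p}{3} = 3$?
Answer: $\frac{1}{286127} \approx 3.495 \cdot 10^{-6}$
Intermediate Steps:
$p = 9$ ($p = 3 \cdot 3 = 9$)
$r{\left(D \right)} = - \frac{45}{4} + \frac{9 D}{4}$ ($r{\left(D \right)} = \frac{9 \left(D - 5\right)}{4} = \frac{9 \left(-5 + D\right)}{4} = \frac{-45 + 9 D}{4} = - \frac{45}{4} + \frac{9 D}{4}$)
$N{\left(R,o \right)} = - \frac{35}{4}$ ($N{\left(R,o \right)} = -2 + \left(- \frac{45}{4} + \frac{9}{4} \cdot 2\right) = -2 + \left(- \frac{45}{4} + \frac{9}{2}\right) = -2 - \frac{27}{4} = - \frac{35}{4}$)
$l = 20$ ($l = 16 + 4 = 20$)
$T{\left(c,A \right)} = -175$ ($T{\left(c,A \right)} = 20 \left(- \frac{35}{4}\right) = -175$)
$\frac{1}{T{\left(-196,109 \right)} + 286302} = \frac{1}{-175 + 286302} = \frac{1}{286127}$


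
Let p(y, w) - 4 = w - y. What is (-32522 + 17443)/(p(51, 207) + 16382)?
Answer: -15079/16542 ≈ -0.91156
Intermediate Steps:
p(y, w) = 4 + w - y (p(y, w) = 4 + (w - y) = 4 + w - y)
(-32522 + 17443)/(p(51, 207) + 16382) = (-32522 + 17443)/((4 + 207 - 1*51) + 16382) = -15079/((4 + 207 - 51) + 16382) = -15079/(160 + 16382) = -15079/16542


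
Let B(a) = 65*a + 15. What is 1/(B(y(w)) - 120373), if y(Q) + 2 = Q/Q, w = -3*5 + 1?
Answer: -1/120423 ≈ -8.3041e-6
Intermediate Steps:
w = -14 (w = -15 + 1 = -14)
y(Q) = -1 (y(Q) = -2 + Q/Q = -2 + 1 = -1)
B(a) = 15 + 65*a
1/(B(y(w)) - 120373) = 1/((15 + 65*(-1)) - 120373) = 1/((15 - 65) - 120373) = 1/(-50 - 120373) = 1/(-120423) = -1/120423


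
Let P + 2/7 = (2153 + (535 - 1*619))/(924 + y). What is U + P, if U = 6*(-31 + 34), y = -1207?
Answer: 20609/1981 ≈ 10.403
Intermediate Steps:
U = 18 (U = 6*3 = 18)
P = -15049/1981 (P = -2/7 + (2153 + (535 - 1*619))/(924 - 1207) = -2/7 + (2153 + (535 - 619))/(-283) = -2/7 + (2153 - 84)*(-1/283) = -2/7 + 2069*(-1/283) = -2/7 - 2069/283 = -15049/1981 ≈ -7.5967)
U + P = 18 - 15049/1981 = 20609/1981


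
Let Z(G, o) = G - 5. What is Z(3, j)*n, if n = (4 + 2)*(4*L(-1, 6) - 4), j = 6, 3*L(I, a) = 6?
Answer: -48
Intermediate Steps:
L(I, a) = 2 (L(I, a) = (⅓)*6 = 2)
Z(G, o) = -5 + G
n = 24 (n = (4 + 2)*(4*2 - 4) = 6*(8 - 4) = 6*4 = 24)
Z(3, j)*n = (-5 + 3)*24 = -2*24 = -48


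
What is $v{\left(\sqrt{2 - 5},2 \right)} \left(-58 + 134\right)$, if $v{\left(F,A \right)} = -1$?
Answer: $-76$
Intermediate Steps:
$v{\left(\sqrt{2 - 5},2 \right)} \left(-58 + 134\right) = - (-58 + 134) = \left(-1\right) 76 = -76$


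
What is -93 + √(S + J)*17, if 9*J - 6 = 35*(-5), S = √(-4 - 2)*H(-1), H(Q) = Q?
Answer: -93 + 17*√(-169 - 9*I*√6)/3 ≈ -88.205 - 73.823*I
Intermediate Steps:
S = -I*√6 (S = √(-4 - 2)*(-1) = √(-6)*(-1) = (I*√6)*(-1) = -I*√6 ≈ -2.4495*I)
J = -169/9 (J = ⅔ + (35*(-5))/9 = ⅔ + (⅑)*(-175) = ⅔ - 175/9 = -169/9 ≈ -18.778)
-93 + √(S + J)*17 = -93 + √(-I*√6 - 169/9)*17 = -93 + √(-169/9 - I*√6)*17 = -93 + 17*√(-169/9 - I*√6)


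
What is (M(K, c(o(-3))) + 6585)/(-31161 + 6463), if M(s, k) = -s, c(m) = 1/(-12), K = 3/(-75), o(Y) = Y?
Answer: -82313/308725 ≈ -0.26662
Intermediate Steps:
K = -1/25 (K = 3*(-1/75) = -1/25 ≈ -0.040000)
c(m) = -1/12
(M(K, c(o(-3))) + 6585)/(-31161 + 6463) = (-1*(-1/25) + 6585)/(-31161 + 6463) = (1/25 + 6585)/(-24698) = (164626/25)*(-1/24698) = -82313/308725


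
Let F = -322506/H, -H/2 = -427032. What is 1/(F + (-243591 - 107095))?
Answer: -47448/16639367245 ≈ -2.8515e-6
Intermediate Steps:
H = 854064 (H = -2*(-427032) = 854064)
F = -17917/47448 (F = -322506/854064 = -322506*1/854064 = -17917/47448 ≈ -0.37761)
1/(F + (-243591 - 107095)) = 1/(-17917/47448 + (-243591 - 107095)) = 1/(-17917/47448 - 350686) = 1/(-16639367245/47448) = -47448/16639367245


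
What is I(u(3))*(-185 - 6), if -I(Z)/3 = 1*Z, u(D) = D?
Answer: 1719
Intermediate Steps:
I(Z) = -3*Z
I(u(3))*(-185 - 6) = (-3*3)*(-185 - 6) = -9*(-191) = 1719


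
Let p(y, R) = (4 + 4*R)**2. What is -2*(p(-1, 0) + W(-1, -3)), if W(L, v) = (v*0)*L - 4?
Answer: -24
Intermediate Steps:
W(L, v) = -4 (W(L, v) = 0*L - 4 = 0 - 4 = -4)
-2*(p(-1, 0) + W(-1, -3)) = -2*(16*(1 + 0)**2 - 4) = -2*(16*1**2 - 4) = -2*(16*1 - 4) = -2*(16 - 4) = -2*12 = -24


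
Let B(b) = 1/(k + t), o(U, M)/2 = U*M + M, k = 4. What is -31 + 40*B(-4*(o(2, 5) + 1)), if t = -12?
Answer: -36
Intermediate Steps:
o(U, M) = 2*M + 2*M*U (o(U, M) = 2*(U*M + M) = 2*(M*U + M) = 2*(M + M*U) = 2*M + 2*M*U)
B(b) = -⅛ (B(b) = 1/(4 - 12) = 1/(-8) = -⅛)
-31 + 40*B(-4*(o(2, 5) + 1)) = -31 + 40*(-⅛) = -31 - 5 = -36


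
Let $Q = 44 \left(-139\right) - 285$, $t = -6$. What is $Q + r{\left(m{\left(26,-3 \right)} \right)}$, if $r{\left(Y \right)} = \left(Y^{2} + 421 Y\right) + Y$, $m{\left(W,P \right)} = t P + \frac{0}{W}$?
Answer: $1519$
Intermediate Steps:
$m{\left(W,P \right)} = - 6 P$ ($m{\left(W,P \right)} = - 6 P + \frac{0}{W} = - 6 P + 0 = - 6 P$)
$r{\left(Y \right)} = Y^{2} + 422 Y$
$Q = -6401$ ($Q = -6116 - 285 = -6401$)
$Q + r{\left(m{\left(26,-3 \right)} \right)} = -6401 + \left(-6\right) \left(-3\right) \left(422 - -18\right) = -6401 + 18 \left(422 + 18\right) = -6401 + 18 \cdot 440 = -6401 + 7920 = 1519$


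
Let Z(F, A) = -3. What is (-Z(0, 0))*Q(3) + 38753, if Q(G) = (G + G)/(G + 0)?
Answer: 38759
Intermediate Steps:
Q(G) = 2 (Q(G) = (2*G)/G = 2)
(-Z(0, 0))*Q(3) + 38753 = -1*(-3)*2 + 38753 = 3*2 + 38753 = 6 + 38753 = 38759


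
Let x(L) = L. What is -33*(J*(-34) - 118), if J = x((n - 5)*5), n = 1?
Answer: -18546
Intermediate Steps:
J = -20 (J = (1 - 5)*5 = -4*5 = -20)
-33*(J*(-34) - 118) = -33*(-20*(-34) - 118) = -33*(680 - 118) = -33*562 = -18546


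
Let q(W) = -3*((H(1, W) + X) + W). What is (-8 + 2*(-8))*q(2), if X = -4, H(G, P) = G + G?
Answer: 0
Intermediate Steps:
H(G, P) = 2*G
q(W) = 6 - 3*W (q(W) = -3*((2*1 - 4) + W) = -3*((2 - 4) + W) = -3*(-2 + W) = 6 - 3*W)
(-8 + 2*(-8))*q(2) = (-8 + 2*(-8))*(6 - 3*2) = (-8 - 16)*(6 - 6) = -24*0 = 0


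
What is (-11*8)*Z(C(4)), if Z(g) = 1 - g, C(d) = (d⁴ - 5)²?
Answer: 5544000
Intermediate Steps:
C(d) = (-5 + d⁴)²
(-11*8)*Z(C(4)) = (-11*8)*(1 - (-5 + 4⁴)²) = -88*(1 - (-5 + 256)²) = -88*(1 - 1*251²) = -88*(1 - 1*63001) = -88*(1 - 63001) = -88*(-63000) = 5544000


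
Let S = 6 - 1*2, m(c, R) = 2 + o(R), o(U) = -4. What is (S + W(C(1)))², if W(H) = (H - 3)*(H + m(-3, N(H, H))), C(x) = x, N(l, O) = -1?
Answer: 36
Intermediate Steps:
m(c, R) = -2 (m(c, R) = 2 - 4 = -2)
W(H) = (-3 + H)*(-2 + H) (W(H) = (H - 3)*(H - 2) = (-3 + H)*(-2 + H))
S = 4 (S = 6 - 2 = 4)
(S + W(C(1)))² = (4 + (6 + 1² - 5*1))² = (4 + (6 + 1 - 5))² = (4 + 2)² = 6² = 36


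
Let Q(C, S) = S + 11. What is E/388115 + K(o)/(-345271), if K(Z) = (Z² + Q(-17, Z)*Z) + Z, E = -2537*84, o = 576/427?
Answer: -1916739011888916/3490424436435755 ≈ -0.54914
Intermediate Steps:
o = 576/427 (o = 576*(1/427) = 576/427 ≈ 1.3489)
E = -213108
Q(C, S) = 11 + S
K(Z) = Z + Z² + Z*(11 + Z) (K(Z) = (Z² + (11 + Z)*Z) + Z = (Z² + Z*(11 + Z)) + Z = Z + Z² + Z*(11 + Z))
E/388115 + K(o)/(-345271) = -213108/388115 + (2*(576/427)*(6 + 576/427))/(-345271) = -213108*1/388115 + (2*(576/427)*(3138/427))*(-1/345271) = -30444/55445 + (3614976/182329)*(-1/345271) = -30444/55445 - 3614976/62952916159 = -1916739011888916/3490424436435755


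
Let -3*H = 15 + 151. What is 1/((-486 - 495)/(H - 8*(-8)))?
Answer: -26/2943 ≈ -0.0088345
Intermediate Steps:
H = -166/3 (H = -(15 + 151)/3 = -⅓*166 = -166/3 ≈ -55.333)
1/((-486 - 495)/(H - 8*(-8))) = 1/((-486 - 495)/(-166/3 - 8*(-8))) = 1/(-981/(-166/3 + 64)) = 1/(-981/26/3) = 1/(-981*3/26) = 1/(-2943/26) = -26/2943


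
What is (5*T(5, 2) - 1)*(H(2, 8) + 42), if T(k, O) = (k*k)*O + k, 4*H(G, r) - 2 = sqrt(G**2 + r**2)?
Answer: 11645 + 137*sqrt(17) ≈ 12210.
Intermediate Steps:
H(G, r) = 1/2 + sqrt(G**2 + r**2)/4
T(k, O) = k + O*k**2 (T(k, O) = k**2*O + k = O*k**2 + k = k + O*k**2)
(5*T(5, 2) - 1)*(H(2, 8) + 42) = (5*(5*(1 + 2*5)) - 1)*((1/2 + sqrt(2**2 + 8**2)/4) + 42) = (5*(5*(1 + 10)) - 1)*((1/2 + sqrt(4 + 64)/4) + 42) = (5*(5*11) - 1)*((1/2 + sqrt(68)/4) + 42) = (5*55 - 1)*((1/2 + (2*sqrt(17))/4) + 42) = (275 - 1)*((1/2 + sqrt(17)/2) + 42) = 274*(85/2 + sqrt(17)/2) = 11645 + 137*sqrt(17)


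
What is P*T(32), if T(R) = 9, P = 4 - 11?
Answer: -63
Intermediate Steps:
P = -7
P*T(32) = -7*9 = -63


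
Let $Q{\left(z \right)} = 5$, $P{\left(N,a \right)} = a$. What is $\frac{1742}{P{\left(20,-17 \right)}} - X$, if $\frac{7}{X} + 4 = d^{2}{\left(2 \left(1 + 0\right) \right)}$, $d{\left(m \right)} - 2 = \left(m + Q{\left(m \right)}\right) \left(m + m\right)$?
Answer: $- \frac{222993}{2176} \approx -102.48$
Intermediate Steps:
$d{\left(m \right)} = 2 + 2 m \left(5 + m\right)$ ($d{\left(m \right)} = 2 + \left(m + 5\right) \left(m + m\right) = 2 + \left(5 + m\right) 2 m = 2 + 2 m \left(5 + m\right)$)
$X = \frac{1}{128}$ ($X = \frac{7}{-4 + \left(2 + 2 \left(2 \left(1 + 0\right)\right)^{2} + 10 \cdot 2 \left(1 + 0\right)\right)^{2}} = \frac{7}{-4 + \left(2 + 2 \left(2 \cdot 1\right)^{2} + 10 \cdot 2 \cdot 1\right)^{2}} = \frac{7}{-4 + \left(2 + 2 \cdot 2^{2} + 10 \cdot 2\right)^{2}} = \frac{7}{-4 + \left(2 + 2 \cdot 4 + 20\right)^{2}} = \frac{7}{-4 + \left(2 + 8 + 20\right)^{2}} = \frac{7}{-4 + 30^{2}} = \frac{7}{-4 + 900} = \frac{7}{896} = 7 \cdot \frac{1}{896} = \frac{1}{128} \approx 0.0078125$)
$\frac{1742}{P{\left(20,-17 \right)}} - X = \frac{1742}{-17} - \frac{1}{128} = 1742 \left(- \frac{1}{17}\right) - \frac{1}{128} = - \frac{1742}{17} - \frac{1}{128} = - \frac{222993}{2176}$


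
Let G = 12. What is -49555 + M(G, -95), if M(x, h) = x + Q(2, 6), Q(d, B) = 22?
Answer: -49521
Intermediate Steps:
M(x, h) = 22 + x (M(x, h) = x + 22 = 22 + x)
-49555 + M(G, -95) = -49555 + (22 + 12) = -49555 + 34 = -49521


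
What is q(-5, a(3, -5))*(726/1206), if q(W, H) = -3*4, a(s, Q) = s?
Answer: -484/67 ≈ -7.2239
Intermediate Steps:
q(W, H) = -12
q(-5, a(3, -5))*(726/1206) = -8712/1206 = -12*121/201 = -484/67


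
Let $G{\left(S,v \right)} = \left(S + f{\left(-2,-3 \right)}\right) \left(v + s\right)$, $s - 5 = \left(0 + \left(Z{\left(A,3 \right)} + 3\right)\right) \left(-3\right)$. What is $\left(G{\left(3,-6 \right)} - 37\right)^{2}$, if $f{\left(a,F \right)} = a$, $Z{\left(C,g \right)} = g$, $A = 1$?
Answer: $3136$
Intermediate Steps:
$s = -13$ ($s = 5 + \left(0 + \left(3 + 3\right)\right) \left(-3\right) = 5 + \left(0 + 6\right) \left(-3\right) = 5 + 6 \left(-3\right) = 5 - 18 = -13$)
$G{\left(S,v \right)} = \left(-13 + v\right) \left(-2 + S\right)$ ($G{\left(S,v \right)} = \left(S - 2\right) \left(v - 13\right) = \left(-2 + S\right) \left(-13 + v\right) = \left(-13 + v\right) \left(-2 + S\right)$)
$\left(G{\left(3,-6 \right)} - 37\right)^{2} = \left(\left(26 - 39 - -12 + 3 \left(-6\right)\right) - 37\right)^{2} = \left(\left(26 - 39 + 12 - 18\right) - 37\right)^{2} = \left(-19 - 37\right)^{2} = \left(-56\right)^{2} = 3136$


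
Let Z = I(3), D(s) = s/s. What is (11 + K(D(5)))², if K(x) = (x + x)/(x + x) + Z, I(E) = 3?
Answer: 225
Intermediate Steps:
D(s) = 1
Z = 3
K(x) = 4 (K(x) = (x + x)/(x + x) + 3 = (2*x)/((2*x)) + 3 = (2*x)*(1/(2*x)) + 3 = 1 + 3 = 4)
(11 + K(D(5)))² = (11 + 4)² = 15² = 225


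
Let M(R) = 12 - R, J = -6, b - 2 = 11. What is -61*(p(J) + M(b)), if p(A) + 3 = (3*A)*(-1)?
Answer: -854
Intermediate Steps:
b = 13 (b = 2 + 11 = 13)
p(A) = -3 - 3*A (p(A) = -3 + (3*A)*(-1) = -3 - 3*A)
-61*(p(J) + M(b)) = -61*((-3 - 3*(-6)) + (12 - 1*13)) = -61*((-3 + 18) + (12 - 13)) = -61*(15 - 1) = -61*14 = -854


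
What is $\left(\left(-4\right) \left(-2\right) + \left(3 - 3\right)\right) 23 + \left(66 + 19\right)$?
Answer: $269$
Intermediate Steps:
$\left(\left(-4\right) \left(-2\right) + \left(3 - 3\right)\right) 23 + \left(66 + 19\right) = \left(8 + 0\right) 23 + 85 = 8 \cdot 23 + 85 = 184 + 85 = 269$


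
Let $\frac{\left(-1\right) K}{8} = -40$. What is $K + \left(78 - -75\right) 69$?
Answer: $10877$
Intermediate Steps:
$K = 320$ ($K = \left(-8\right) \left(-40\right) = 320$)
$K + \left(78 - -75\right) 69 = 320 + \left(78 - -75\right) 69 = 320 + \left(78 + 75\right) 69 = 320 + 153 \cdot 69 = 320 + 10557 = 10877$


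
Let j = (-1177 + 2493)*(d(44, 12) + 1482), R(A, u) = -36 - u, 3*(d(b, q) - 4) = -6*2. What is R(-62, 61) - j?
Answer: -1950409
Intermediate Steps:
d(b, q) = 0 (d(b, q) = 4 + (-6*2)/3 = 4 + (⅓)*(-12) = 4 - 4 = 0)
j = 1950312 (j = (-1177 + 2493)*(0 + 1482) = 1316*1482 = 1950312)
R(-62, 61) - j = (-36 - 1*61) - 1*1950312 = (-36 - 61) - 1950312 = -97 - 1950312 = -1950409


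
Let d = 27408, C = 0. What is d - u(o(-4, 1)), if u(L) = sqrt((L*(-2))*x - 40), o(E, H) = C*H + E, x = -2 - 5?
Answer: 27408 - 4*I*sqrt(6) ≈ 27408.0 - 9.798*I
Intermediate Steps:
x = -7
o(E, H) = E (o(E, H) = 0*H + E = 0 + E = E)
u(L) = sqrt(-40 + 14*L) (u(L) = sqrt((L*(-2))*(-7) - 40) = sqrt(-2*L*(-7) - 40) = sqrt(14*L - 40) = sqrt(-40 + 14*L))
d - u(o(-4, 1)) = 27408 - sqrt(-40 + 14*(-4)) = 27408 - sqrt(-40 - 56) = 27408 - sqrt(-96) = 27408 - 4*I*sqrt(6)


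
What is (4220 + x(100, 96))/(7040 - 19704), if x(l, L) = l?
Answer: -540/1583 ≈ -0.34112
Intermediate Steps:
(4220 + x(100, 96))/(7040 - 19704) = (4220 + 100)/(7040 - 19704) = 4320/(-12664) = 4320*(-1/12664) = -540/1583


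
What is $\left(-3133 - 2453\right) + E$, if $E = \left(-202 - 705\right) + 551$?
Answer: $-5942$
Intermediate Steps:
$E = -356$ ($E = -907 + 551 = -356$)
$\left(-3133 - 2453\right) + E = \left(-3133 - 2453\right) - 356 = -5586 - 356 = -5942$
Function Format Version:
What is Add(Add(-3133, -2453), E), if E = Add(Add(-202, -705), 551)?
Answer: -5942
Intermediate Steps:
E = -356 (E = Add(-907, 551) = -356)
Add(Add(-3133, -2453), E) = Add(Add(-3133, -2453), -356) = Add(-5586, -356) = -5942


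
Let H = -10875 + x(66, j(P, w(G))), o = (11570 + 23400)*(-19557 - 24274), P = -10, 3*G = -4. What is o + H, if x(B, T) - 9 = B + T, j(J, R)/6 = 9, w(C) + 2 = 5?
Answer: -1532780816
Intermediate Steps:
G = -4/3 (G = (⅓)*(-4) = -4/3 ≈ -1.3333)
w(C) = 3 (w(C) = -2 + 5 = 3)
j(J, R) = 54 (j(J, R) = 6*9 = 54)
x(B, T) = 9 + B + T (x(B, T) = 9 + (B + T) = 9 + B + T)
o = -1532770070 (o = 34970*(-43831) = -1532770070)
H = -10746 (H = -10875 + (9 + 66 + 54) = -10875 + 129 = -10746)
o + H = -1532770070 - 10746 = -1532780816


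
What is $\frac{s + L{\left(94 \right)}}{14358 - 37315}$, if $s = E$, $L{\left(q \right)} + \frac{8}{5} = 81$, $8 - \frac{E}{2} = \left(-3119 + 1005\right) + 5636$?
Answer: $\frac{34743}{114785} \approx 0.30268$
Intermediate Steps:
$E = -7028$ ($E = 16 - 2 \left(\left(-3119 + 1005\right) + 5636\right) = 16 - 2 \left(-2114 + 5636\right) = 16 - 7044 = -7028$)
$L{\left(q \right)} = \frac{397}{5}$ ($L{\left(q \right)} = - \frac{8}{5} + 81 = \frac{397}{5}$)
$s = -7028$
$\frac{s + L{\left(94 \right)}}{14358 - 37315} = \frac{-7028 + \frac{397}{5}}{14358 - 37315} = - \frac{34743}{5 \left(-22957\right)} = \left(- \frac{34743}{5}\right) \left(- \frac{1}{22957}\right) = \frac{34743}{114785}$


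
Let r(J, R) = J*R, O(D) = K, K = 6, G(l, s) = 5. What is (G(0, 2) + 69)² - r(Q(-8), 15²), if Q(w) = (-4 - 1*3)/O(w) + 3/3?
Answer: 11027/2 ≈ 5513.5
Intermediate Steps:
O(D) = 6
Q(w) = -⅙ (Q(w) = (-4 - 1*3)/6 + 3/3 = (-4 - 3)*(⅙) + 3*(⅓) = -7*⅙ + 1 = -7/6 + 1 = -⅙)
(G(0, 2) + 69)² - r(Q(-8), 15²) = (5 + 69)² - (-1)*15²/6 = 74² - (-1)*225/6 = 5476 - 1*(-75/2) = 5476 + 75/2 = 11027/2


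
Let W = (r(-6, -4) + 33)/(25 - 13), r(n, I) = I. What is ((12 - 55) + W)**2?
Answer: 237169/144 ≈ 1647.0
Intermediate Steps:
W = 29/12 (W = (-4 + 33)/(25 - 13) = 29/12 ≈ 2.4167)
((12 - 55) + W)**2 = ((12 - 55) + 29/12)**2 = (-43 + 29/12)**2 = (-487/12)**2 = 237169/144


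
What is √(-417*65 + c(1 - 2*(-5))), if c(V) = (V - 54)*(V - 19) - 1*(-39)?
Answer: I*√26722 ≈ 163.47*I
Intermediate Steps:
c(V) = 39 + (-54 + V)*(-19 + V) (c(V) = (-54 + V)*(-19 + V) + 39 = 39 + (-54 + V)*(-19 + V))
√(-417*65 + c(1 - 2*(-5))) = √(-417*65 + (1065 + (1 - 2*(-5))² - 73*(1 - 2*(-5)))) = √(-27105 + (1065 + (1 + 10)² - 73*(1 + 10))) = √(-27105 + (1065 + 11² - 73*11)) = √(-27105 + (1065 + 121 - 803)) = √(-27105 + 383) = √(-26722) = I*√26722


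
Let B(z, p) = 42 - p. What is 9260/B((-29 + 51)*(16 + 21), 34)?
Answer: 2315/2 ≈ 1157.5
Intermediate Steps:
9260/B((-29 + 51)*(16 + 21), 34) = 9260/(42 - 1*34) = 9260/(42 - 34) = 9260/8 = 9260*(⅛) = 2315/2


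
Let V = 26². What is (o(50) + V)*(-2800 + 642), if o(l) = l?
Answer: -1566708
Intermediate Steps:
V = 676
(o(50) + V)*(-2800 + 642) = (50 + 676)*(-2800 + 642) = 726*(-2158) = -1566708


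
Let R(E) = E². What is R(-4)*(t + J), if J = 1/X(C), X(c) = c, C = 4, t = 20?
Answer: 324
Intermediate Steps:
J = ¼ (J = 1/4 = ¼ ≈ 0.25000)
R(-4)*(t + J) = (-4)²*(20 + ¼) = 16*(81/4) = 324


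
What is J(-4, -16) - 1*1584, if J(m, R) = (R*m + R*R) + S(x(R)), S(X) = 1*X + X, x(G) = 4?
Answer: -1256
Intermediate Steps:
S(X) = 2*X (S(X) = X + X = 2*X)
J(m, R) = 8 + R² + R*m (J(m, R) = (R*m + R*R) + 2*4 = (R*m + R²) + 8 = (R² + R*m) + 8 = 8 + R² + R*m)
J(-4, -16) - 1*1584 = (8 + (-16)² - 16*(-4)) - 1*1584 = (8 + 256 + 64) - 1584 = 328 - 1584 = -1256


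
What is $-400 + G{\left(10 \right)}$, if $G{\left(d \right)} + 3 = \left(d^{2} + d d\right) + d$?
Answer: $-193$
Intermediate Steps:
$G{\left(d \right)} = -3 + d + 2 d^{2}$ ($G{\left(d \right)} = -3 + \left(\left(d^{2} + d d\right) + d\right) = -3 + \left(\left(d^{2} + d^{2}\right) + d\right) = -3 + \left(2 d^{2} + d\right) = -3 + \left(d + 2 d^{2}\right) = -3 + d + 2 d^{2}$)
$-400 + G{\left(10 \right)} = -400 + \left(-3 + 10 + 2 \cdot 10^{2}\right) = -400 + \left(-3 + 10 + 2 \cdot 100\right) = -400 + \left(-3 + 10 + 200\right) = -400 + 207 = -193$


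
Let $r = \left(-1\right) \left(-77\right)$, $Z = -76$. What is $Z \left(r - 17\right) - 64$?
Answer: $-4624$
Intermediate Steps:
$r = 77$
$Z \left(r - 17\right) - 64 = - 76 \left(77 - 17\right) - 64 = \left(-76\right) 60 - 64 = -4560 - 64 = -4624$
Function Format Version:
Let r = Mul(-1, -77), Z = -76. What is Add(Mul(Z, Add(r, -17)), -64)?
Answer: -4624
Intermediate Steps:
r = 77
Add(Mul(Z, Add(r, -17)), -64) = Add(Mul(-76, Add(77, -17)), -64) = Add(Mul(-76, 60), -64) = Add(-4560, -64) = -4624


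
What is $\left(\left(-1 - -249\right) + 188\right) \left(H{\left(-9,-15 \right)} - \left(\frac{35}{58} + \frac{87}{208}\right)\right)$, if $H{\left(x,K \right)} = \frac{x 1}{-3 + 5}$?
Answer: $- \frac{3630463}{1508} \approx -2407.5$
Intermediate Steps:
$H{\left(x,K \right)} = \frac{x}{2}$
$\left(\left(-1 - -249\right) + 188\right) \left(H{\left(-9,-15 \right)} - \left(\frac{35}{58} + \frac{87}{208}\right)\right) = \left(\left(-1 - -249\right) + 188\right) \left(\frac{1}{2} \left(-9\right) - \left(\frac{35}{58} + \frac{87}{208}\right)\right) = \left(\left(-1 + 249\right) + 188\right) \left(- \frac{9}{2} - \frac{6163}{6032}\right) = \left(248 + 188\right) \left(- \frac{9}{2} - \frac{6163}{6032}\right) = 436 \left(- \frac{9}{2} - \frac{6163}{6032}\right) = 436 \left(- \frac{33307}{6032}\right) = - \frac{3630463}{1508}$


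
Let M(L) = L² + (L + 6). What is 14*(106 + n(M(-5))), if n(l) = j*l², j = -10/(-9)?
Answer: 107996/9 ≈ 12000.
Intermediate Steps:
M(L) = 6 + L + L² (M(L) = L² + (6 + L) = 6 + L + L²)
j = 10/9 (j = -10*(-⅑) = 10/9 ≈ 1.1111)
n(l) = 10*l²/9
14*(106 + n(M(-5))) = 14*(106 + 10*(6 - 5 + (-5)²)²/9) = 14*(106 + 10*(6 - 5 + 25)²/9) = 14*(106 + (10/9)*26²) = 14*(106 + (10/9)*676) = 14*(106 + 6760/9) = 14*(7714/9) = 107996/9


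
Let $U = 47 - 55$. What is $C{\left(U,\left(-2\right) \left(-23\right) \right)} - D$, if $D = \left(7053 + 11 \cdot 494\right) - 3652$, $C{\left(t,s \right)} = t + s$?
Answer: $-8797$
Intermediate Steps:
$U = -8$
$C{\left(t,s \right)} = s + t$
$D = 8835$ ($D = \left(7053 + 5434\right) - 3652 = 12487 - 3652 = 8835$)
$C{\left(U,\left(-2\right) \left(-23\right) \right)} - D = \left(\left(-2\right) \left(-23\right) - 8\right) - 8835 = \left(46 - 8\right) - 8835 = 38 - 8835 = -8797$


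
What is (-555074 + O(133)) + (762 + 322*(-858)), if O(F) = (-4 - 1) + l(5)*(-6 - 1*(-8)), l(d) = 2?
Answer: -830589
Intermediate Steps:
O(F) = -1 (O(F) = (-4 - 1) + 2*(-6 - 1*(-8)) = -5 + 2*(-6 + 8) = -5 + 2*2 = -5 + 4 = -1)
(-555074 + O(133)) + (762 + 322*(-858)) = (-555074 - 1) + (762 + 322*(-858)) = -555075 + (762 - 276276) = -555075 - 275514 = -830589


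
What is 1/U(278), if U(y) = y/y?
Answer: 1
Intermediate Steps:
U(y) = 1
1/U(278) = 1/1 = 1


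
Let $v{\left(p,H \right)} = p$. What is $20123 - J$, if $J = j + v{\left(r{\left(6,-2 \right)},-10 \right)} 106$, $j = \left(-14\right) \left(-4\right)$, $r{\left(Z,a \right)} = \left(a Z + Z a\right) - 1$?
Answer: $22717$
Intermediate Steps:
$r{\left(Z,a \right)} = -1 + 2 Z a$ ($r{\left(Z,a \right)} = \left(Z a + Z a\right) - 1 = 2 Z a - 1 = -1 + 2 Z a$)
$j = 56$
$J = -2594$ ($J = 56 + \left(-1 + 2 \cdot 6 \left(-2\right)\right) 106 = 56 + \left(-1 - 24\right) 106 = 56 - 2650 = -2594$)
$20123 - J = 20123 - -2594 = 20123 + 2594 = 22717$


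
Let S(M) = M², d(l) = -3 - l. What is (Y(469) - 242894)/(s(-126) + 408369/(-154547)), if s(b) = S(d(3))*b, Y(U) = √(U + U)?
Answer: 37538539018/701433561 - 154547*√938/701433561 ≈ 53.510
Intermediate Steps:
Y(U) = √2*√U (Y(U) = √(2*U) = √2*√U)
s(b) = 36*b (s(b) = (-3 - 1*3)²*b = (-3 - 3)²*b = (-6)²*b = 36*b)
(Y(469) - 242894)/(s(-126) + 408369/(-154547)) = (√2*√469 - 242894)/(36*(-126) + 408369/(-154547)) = (√938 - 242894)/(-4536 + 408369*(-1/154547)) = (-242894 + √938)/(-4536 - 408369/154547) = (-242894 + √938)/(-701433561/154547) = (-242894 + √938)*(-154547/701433561) = 37538539018/701433561 - 154547*√938/701433561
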